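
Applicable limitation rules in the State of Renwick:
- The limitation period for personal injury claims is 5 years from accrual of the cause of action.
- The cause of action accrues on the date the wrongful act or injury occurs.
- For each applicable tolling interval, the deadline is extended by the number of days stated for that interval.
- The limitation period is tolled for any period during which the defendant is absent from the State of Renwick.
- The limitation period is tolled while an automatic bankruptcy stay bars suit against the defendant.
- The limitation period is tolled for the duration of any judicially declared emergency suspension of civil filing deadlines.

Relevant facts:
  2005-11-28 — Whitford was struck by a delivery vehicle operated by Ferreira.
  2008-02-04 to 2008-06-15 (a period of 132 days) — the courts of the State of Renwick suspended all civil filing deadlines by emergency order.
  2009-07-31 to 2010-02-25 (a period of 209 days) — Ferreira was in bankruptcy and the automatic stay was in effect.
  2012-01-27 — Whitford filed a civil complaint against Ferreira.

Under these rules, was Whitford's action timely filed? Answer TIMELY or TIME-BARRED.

The cause of action accrued on 2005-11-28, the date of the act.
The untolled deadline — 5 years after 2005-11-28 — is 2010-11-28.
Because the emergency suspension of filing deadlines ran from 2008-02-04 to 2008-06-15, the deadline is extended by 132 days to 2011-04-09.
The automatic bankruptcy stay from 2009-07-31 to 2010-02-25 tolled the period for 209 days, extending the deadline to 2011-11-04.
Filing on 2012-01-27 missed the 2011-11-04 deadline — the action is time-barred.

TIME-BARRED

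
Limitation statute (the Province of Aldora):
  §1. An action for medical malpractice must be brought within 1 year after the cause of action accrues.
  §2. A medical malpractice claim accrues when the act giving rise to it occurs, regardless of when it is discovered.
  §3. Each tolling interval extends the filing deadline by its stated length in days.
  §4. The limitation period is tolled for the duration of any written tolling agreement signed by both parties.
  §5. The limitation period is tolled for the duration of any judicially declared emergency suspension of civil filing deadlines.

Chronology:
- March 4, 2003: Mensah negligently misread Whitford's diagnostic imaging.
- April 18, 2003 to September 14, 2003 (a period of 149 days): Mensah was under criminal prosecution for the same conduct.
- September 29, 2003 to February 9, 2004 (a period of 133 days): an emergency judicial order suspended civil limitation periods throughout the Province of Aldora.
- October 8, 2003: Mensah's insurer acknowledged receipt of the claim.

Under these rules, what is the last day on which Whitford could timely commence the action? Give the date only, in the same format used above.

The claim accrued on March 4, 2003, when the wrongful act occurred.
Adding the 1 year base period to March 4, 2003 gives a deadline of March 4, 2004, before any tolling.
The emergency suspension of filing deadlines from September 29, 2003 to February 9, 2004 tolled the period for 133 days, extending the deadline to July 15, 2004.
The pending criminal prosecution from April 18, 2003 to September 14, 2003 does not toll the period, because no stated rule makes a criminal prosecution a tolling event.
The other events in the timeline have no effect on the limitation period under the stated rules.

July 15, 2004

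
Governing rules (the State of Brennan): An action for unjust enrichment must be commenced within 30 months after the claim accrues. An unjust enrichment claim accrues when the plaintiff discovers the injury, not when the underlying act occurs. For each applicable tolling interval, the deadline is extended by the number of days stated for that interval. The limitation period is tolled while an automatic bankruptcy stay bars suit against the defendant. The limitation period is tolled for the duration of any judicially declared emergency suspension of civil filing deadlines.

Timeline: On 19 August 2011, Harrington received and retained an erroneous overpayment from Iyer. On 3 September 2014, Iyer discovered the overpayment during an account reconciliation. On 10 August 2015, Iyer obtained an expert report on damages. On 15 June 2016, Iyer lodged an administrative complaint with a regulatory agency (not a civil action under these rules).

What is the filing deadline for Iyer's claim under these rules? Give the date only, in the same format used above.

Under the discovery rule, the claim accrued on 3 September 2014, when Iyer discovered the injury — not on the 19 August 2011 date of the underlying act.
30 months from 3 September 2014 is 3 March 2017.
Nothing else in the chronology tolls or restarts the period.

3 March 2017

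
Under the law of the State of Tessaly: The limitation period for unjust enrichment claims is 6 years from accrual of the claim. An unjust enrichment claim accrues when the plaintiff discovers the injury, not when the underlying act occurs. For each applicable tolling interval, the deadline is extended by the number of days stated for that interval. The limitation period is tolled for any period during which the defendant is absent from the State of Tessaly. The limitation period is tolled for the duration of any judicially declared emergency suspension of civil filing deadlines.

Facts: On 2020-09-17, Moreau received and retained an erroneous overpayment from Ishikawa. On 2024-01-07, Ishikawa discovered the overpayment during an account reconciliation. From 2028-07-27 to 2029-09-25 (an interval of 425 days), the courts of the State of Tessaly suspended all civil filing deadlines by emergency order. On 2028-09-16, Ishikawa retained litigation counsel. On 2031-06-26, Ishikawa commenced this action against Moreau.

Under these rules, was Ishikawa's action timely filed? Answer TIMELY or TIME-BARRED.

Accrual is tied to discovery, so the period began on 2024-01-07 rather than on 2020-09-17 when the act occurred.
The untolled deadline — 6 years after 2024-01-07 — is 2030-01-07.
Because the emergency suspension of filing deadlines ran from 2028-07-27 to 2029-09-25, the deadline is extended by 425 days to 2031-03-08.
None of the other events listed affects the running of the period under the stated rules.
The 2031-06-26 filing falls after the 2031-03-08 deadline; the claim is time-barred.

TIME-BARRED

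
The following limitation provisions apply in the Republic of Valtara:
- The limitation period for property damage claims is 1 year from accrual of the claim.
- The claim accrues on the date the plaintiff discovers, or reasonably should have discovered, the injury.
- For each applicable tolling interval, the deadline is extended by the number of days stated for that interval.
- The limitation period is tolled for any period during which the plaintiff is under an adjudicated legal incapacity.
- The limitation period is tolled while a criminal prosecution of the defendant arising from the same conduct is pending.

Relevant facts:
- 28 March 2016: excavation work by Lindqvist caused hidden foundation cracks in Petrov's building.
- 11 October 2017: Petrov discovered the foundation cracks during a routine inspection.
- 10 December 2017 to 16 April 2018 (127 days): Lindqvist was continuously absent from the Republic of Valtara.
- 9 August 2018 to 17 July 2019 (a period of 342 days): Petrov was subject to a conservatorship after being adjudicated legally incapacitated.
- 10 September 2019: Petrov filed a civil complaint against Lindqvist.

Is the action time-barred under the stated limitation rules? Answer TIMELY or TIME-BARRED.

TIMELY

The claim did not accrue until Petrov discovered the injury on 11 October 2017; the 28 March 2016 act date does not start the clock under the stated rule.
The untolled deadline — 1 year after 11 October 2017 — is 11 October 2018.
Because the plaintiff's legal incapacity ran from 9 August 2018 to 17 July 2019, the deadline is extended by 342 days to 18 September 2019.
No stated provision tolls the period for the defendant's absence, so the interval from 10 December 2017 to 16 April 2018 has no effect on the deadline.
Filing on 10 September 2019 beat the 18 September 2019 deadline — the action is timely.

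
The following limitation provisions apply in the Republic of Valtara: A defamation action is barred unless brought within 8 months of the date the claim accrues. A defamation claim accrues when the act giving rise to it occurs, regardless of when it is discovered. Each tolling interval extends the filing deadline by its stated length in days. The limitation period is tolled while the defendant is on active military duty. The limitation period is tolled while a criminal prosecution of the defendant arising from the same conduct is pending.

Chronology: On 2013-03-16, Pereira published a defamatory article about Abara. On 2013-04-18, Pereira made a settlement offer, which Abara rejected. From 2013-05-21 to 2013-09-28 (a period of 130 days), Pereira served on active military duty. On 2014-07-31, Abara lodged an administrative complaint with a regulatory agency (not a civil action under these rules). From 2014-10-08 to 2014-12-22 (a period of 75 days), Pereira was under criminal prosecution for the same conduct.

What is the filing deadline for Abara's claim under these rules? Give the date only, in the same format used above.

The claim accrued on 2013-03-16, when the wrongful act occurred.
The untolled deadline — 8 months after 2013-03-16 — is 2013-11-16.
Because the defendant's active military service ran from 2013-05-21 to 2013-09-28, the deadline is extended by 130 days to 2014-03-26.
By the time the pending criminal prosecution began on 2014-10-08, the limitation period had already expired on 2014-03-26; that interval cannot revive it.
The other events in the timeline have no effect on the limitation period under the stated rules.

2014-03-26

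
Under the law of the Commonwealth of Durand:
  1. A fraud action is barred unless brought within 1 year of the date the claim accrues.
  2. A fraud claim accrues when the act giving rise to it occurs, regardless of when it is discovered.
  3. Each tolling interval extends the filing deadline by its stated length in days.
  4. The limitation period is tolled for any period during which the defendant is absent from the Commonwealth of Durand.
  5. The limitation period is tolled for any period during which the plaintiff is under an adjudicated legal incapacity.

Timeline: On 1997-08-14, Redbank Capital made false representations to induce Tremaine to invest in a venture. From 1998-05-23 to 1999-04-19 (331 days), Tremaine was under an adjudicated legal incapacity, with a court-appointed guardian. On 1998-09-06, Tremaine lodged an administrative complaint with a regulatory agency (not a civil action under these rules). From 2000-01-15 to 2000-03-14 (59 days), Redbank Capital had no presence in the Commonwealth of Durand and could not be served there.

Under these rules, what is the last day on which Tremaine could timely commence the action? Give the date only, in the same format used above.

The claim accrued on 1997-08-14, the date of the act.
Adding the 1 year base period to 1997-08-14 gives a deadline of 1998-08-14, before any tolling.
The plaintiff's legal incapacity from 1998-05-23 to 1999-04-19 tolled the period for 331 days, extending the deadline to 1999-07-11.
The defendant's absence from the jurisdiction starting 2000-01-15 came too late — the period had run on 1999-07-11 — and so does not extend the deadline.
The other events in the timeline have no effect on the limitation period under the stated rules.

1999-07-11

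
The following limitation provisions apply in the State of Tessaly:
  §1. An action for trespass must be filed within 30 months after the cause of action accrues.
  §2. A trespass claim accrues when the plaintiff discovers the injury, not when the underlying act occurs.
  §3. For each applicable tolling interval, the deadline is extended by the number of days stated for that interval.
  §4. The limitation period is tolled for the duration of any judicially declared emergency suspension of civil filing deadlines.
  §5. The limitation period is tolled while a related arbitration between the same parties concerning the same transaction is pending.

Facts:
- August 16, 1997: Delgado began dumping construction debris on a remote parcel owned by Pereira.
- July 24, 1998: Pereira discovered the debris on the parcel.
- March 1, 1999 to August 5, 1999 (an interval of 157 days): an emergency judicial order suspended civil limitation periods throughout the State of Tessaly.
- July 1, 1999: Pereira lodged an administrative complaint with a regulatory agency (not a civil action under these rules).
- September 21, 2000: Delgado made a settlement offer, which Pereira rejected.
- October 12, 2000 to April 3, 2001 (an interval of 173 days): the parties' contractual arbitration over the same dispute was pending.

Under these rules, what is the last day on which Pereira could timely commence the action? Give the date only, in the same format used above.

December 20, 2001

Accrual is tied to discovery, so the period began on July 24, 1998 rather than on August 16, 1997 when the act occurred.
30 months from July 24, 1998 is January 24, 2001.
The emergency suspension of filing deadlines from March 1, 1999 to August 5, 1999 tolled the period for 157 days, extending the deadline to June 30, 2001.
Because the pending related arbitration ran from October 12, 2000 to April 3, 2001, the deadline is extended by 173 days to December 20, 2001.
The other events in the timeline have no effect on the limitation period under the stated rules.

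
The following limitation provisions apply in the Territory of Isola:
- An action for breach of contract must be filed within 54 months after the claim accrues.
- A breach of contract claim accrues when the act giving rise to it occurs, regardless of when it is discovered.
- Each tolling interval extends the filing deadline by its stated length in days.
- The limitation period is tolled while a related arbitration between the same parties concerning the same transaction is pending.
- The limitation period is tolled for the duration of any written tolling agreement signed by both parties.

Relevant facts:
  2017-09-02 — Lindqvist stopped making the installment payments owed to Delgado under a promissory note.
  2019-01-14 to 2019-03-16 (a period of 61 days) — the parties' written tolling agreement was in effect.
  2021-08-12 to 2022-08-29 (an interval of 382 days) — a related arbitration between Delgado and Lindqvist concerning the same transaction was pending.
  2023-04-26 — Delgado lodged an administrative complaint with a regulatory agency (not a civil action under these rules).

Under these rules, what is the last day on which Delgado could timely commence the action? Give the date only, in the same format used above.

The claim accrued on 2017-09-02, the date of the act.
Adding the 54 months base period to 2017-09-02 gives a deadline of 2022-03-02, before any tolling.
The period was tolled for 61 days by the written tolling agreement (2019-01-14 to 2019-03-16), pushing the deadline to 2022-05-02.
The pending related arbitration from 2021-08-12 to 2022-08-29 tolled the period for 382 days, extending the deadline to 2023-05-19.
Nothing else in the chronology tolls or restarts the period.

2023-05-19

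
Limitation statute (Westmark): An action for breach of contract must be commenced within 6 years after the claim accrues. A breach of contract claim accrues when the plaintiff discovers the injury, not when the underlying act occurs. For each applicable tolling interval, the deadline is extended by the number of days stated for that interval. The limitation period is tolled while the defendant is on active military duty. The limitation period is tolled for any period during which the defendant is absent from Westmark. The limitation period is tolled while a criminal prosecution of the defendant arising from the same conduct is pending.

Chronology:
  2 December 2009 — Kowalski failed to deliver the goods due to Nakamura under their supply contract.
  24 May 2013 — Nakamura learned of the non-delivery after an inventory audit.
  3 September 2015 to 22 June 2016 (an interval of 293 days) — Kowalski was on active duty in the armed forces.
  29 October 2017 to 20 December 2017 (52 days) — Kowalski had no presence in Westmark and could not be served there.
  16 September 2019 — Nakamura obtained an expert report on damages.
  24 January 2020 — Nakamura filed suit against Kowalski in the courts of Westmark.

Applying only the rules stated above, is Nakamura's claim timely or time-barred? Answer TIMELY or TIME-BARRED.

TIMELY

The claim did not accrue until Nakamura discovered the injury on 24 May 2013; the 2 December 2009 act date does not start the clock under the stated rule.
6 years from 24 May 2013 is 24 May 2019.
The defendant's active military service from 3 September 2015 to 22 June 2016 tolled the period for 293 days, extending the deadline to 12 March 2020.
The defendant's absence from the jurisdiction from 29 October 2017 to 20 December 2017 tolled the period for 52 days, extending the deadline to 3 May 2020.
The other events in the timeline have no effect on the limitation period under the stated rules.
Filing on 24 January 2020 beat the 3 May 2020 deadline — the action is timely.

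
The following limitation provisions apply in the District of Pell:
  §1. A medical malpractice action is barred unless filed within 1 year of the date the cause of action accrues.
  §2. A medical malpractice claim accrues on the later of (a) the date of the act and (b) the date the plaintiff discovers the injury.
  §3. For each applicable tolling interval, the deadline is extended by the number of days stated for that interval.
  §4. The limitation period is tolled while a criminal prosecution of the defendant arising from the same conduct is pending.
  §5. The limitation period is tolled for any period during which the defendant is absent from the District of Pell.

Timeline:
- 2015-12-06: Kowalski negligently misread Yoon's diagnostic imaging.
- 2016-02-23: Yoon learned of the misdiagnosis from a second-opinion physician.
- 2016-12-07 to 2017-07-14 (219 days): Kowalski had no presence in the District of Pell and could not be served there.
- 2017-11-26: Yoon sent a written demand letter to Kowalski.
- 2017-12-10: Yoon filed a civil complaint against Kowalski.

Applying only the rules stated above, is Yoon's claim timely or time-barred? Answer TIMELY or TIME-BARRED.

Because discovery on 2016-02-23 post-dates the 2015-12-06 act, accrual under the later-of rule falls on 2016-02-23.
1 year from 2016-02-23 is 2017-02-23.
The defendant's absence from the jurisdiction from 2016-12-07 to 2017-07-14 tolled the period for 219 days, extending the deadline to 2017-09-30.
None of the other events listed affects the running of the period under the stated rules.
Filing on 2017-12-10 missed the 2017-09-30 deadline — the action is time-barred.

TIME-BARRED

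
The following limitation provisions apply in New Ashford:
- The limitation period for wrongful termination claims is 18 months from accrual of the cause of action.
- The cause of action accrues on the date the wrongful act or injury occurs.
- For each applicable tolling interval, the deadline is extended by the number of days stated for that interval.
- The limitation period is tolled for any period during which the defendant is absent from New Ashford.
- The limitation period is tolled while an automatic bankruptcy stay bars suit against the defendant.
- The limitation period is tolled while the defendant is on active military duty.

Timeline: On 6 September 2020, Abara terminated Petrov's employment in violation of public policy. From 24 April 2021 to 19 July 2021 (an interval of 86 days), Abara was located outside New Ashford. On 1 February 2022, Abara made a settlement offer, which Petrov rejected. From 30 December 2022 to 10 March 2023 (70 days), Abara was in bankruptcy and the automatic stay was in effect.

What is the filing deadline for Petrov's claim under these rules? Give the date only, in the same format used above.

The cause of action accrued on 6 September 2020, the date of the act.
The untolled deadline — 18 months after 6 September 2020 — is 6 March 2022.
The defendant's absence from the jurisdiction from 24 April 2021 to 19 July 2021 tolled the period for 86 days, extending the deadline to 31 May 2022.
The automatic bankruptcy stay from 30 December 2022 to 10 March 2023 began after the period had already run on 31 May 2022, so it has no tolling effect.
None of the other events listed affects the running of the period under the stated rules.

31 May 2022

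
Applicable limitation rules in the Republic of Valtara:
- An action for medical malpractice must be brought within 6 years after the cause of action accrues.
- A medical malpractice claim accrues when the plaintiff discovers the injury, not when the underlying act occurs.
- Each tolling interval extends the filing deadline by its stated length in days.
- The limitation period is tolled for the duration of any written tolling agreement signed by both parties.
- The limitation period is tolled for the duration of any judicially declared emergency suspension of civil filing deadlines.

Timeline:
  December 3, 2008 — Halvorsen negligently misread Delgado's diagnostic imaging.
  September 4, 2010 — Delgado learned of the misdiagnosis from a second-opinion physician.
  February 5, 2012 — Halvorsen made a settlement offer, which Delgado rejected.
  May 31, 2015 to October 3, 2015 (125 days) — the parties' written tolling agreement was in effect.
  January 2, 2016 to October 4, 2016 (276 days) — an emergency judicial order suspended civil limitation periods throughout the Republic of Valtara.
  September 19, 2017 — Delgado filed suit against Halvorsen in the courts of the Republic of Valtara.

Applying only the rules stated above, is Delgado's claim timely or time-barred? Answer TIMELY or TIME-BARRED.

The claim did not accrue until Delgado discovered the injury on September 4, 2010; the December 3, 2008 act date does not start the clock under the stated rule.
Adding the 6 years base period to September 4, 2010 gives a deadline of September 4, 2016, before any tolling.
The period was tolled for 125 days by the written tolling agreement (May 31, 2015 to October 3, 2015), pushing the deadline to January 7, 2017.
The emergency suspension of filing deadlines from January 2, 2016 to October 4, 2016 tolled the period for 276 days, extending the deadline to October 10, 2017.
None of the other events listed affects the running of the period under the stated rules.
The September 19, 2017 filing precedes the October 10, 2017 deadline; the claim is timely.

TIMELY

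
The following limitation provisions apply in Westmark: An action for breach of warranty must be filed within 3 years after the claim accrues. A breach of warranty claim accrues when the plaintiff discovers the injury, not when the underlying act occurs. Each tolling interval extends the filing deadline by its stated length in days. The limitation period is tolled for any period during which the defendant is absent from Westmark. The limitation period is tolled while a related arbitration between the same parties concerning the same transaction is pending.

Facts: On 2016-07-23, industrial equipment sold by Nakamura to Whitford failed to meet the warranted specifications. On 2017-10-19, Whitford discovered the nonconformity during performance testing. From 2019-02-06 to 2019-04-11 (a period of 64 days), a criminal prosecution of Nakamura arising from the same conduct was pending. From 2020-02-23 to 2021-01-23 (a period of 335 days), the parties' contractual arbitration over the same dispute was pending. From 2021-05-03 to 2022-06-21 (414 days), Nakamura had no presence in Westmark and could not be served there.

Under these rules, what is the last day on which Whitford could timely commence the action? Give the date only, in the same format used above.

The claim did not accrue until Whitford discovered the injury on 2017-10-19; the 2016-07-23 act date does not start the clock under the stated rule.
3 years from 2017-10-19 is 2020-10-19.
The pending related arbitration from 2020-02-23 to 2021-01-23 tolled the period for 335 days, extending the deadline to 2021-09-19.
Because the defendant's absence from the jurisdiction ran from 2021-05-03 to 2022-06-21, the deadline is extended by 414 days to 2022-11-07.
Although a criminal prosecution ran from 2019-02-06 to 2019-04-11, the stated rules do not make that a tolling event, so it is disregarded.

2022-11-07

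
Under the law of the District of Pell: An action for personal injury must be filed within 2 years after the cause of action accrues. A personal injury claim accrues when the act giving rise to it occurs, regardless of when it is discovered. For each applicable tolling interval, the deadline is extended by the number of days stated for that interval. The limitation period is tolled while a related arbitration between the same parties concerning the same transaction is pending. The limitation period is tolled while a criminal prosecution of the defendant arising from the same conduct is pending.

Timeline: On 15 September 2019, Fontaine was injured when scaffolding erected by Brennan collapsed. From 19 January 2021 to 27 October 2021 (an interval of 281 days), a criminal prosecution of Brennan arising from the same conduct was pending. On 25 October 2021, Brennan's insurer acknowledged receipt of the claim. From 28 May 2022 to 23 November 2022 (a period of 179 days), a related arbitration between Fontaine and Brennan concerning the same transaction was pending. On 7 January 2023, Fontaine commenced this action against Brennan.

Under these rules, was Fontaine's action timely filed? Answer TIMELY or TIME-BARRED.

The cause of action accrued on 15 September 2019, the date of the act.
2 years from 15 September 2019 is 15 September 2021.
Because the pending criminal prosecution ran from 19 January 2021 to 27 October 2021, the deadline is extended by 281 days to 23 June 2022.
The period was tolled for 179 days by the pending related arbitration (28 May 2022 to 23 November 2022), pushing the deadline to 19 December 2022.
None of the other events listed affects the running of the period under the stated rules.
Filing on 7 January 2023 missed the 19 December 2022 deadline — the action is time-barred.

TIME-BARRED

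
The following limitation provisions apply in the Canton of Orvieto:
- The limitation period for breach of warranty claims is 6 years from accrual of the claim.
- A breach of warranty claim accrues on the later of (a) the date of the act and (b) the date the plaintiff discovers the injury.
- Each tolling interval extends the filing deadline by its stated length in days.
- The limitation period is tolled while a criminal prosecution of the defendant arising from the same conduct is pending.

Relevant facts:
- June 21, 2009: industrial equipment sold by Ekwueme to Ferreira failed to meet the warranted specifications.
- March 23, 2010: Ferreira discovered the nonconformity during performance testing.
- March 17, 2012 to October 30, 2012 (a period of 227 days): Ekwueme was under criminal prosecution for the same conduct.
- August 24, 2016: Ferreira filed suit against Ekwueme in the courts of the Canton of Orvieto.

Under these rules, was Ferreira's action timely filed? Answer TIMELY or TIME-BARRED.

Taking the later of the act (June 21, 2009) and discovery (March 23, 2010), the claim accrued on March 23, 2010.
6 years from March 23, 2010 is March 23, 2016.
The pending criminal prosecution from March 17, 2012 to October 30, 2012 tolled the period for 227 days, extending the deadline to November 5, 2016.
Ferreira filed on August 24, 2016, before the November 5, 2016 deadline, so the action is timely.

TIMELY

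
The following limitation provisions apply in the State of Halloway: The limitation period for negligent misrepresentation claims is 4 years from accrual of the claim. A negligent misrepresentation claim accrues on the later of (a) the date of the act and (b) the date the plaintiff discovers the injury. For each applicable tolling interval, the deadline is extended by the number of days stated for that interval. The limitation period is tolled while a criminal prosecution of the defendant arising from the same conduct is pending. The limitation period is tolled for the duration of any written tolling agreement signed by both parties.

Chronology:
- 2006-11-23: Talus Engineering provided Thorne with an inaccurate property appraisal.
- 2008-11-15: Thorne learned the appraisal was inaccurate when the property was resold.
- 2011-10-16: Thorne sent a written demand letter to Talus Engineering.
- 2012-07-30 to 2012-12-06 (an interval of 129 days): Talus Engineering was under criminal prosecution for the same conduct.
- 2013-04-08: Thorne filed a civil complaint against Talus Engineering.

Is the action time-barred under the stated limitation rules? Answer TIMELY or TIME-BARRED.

Because discovery on 2008-11-15 post-dates the 2006-11-23 act, accrual under the later-of rule falls on 2008-11-15.
Adding the 4 years base period to 2008-11-15 gives a deadline of 2012-11-15, before any tolling.
The period was tolled for 129 days by the pending criminal prosecution (2012-07-30 to 2012-12-06), pushing the deadline to 2013-03-24.
None of the other events listed affects the running of the period under the stated rules.
Thorne filed on 2013-04-08, after the 2013-03-24 deadline, so the action is time-barred.

TIME-BARRED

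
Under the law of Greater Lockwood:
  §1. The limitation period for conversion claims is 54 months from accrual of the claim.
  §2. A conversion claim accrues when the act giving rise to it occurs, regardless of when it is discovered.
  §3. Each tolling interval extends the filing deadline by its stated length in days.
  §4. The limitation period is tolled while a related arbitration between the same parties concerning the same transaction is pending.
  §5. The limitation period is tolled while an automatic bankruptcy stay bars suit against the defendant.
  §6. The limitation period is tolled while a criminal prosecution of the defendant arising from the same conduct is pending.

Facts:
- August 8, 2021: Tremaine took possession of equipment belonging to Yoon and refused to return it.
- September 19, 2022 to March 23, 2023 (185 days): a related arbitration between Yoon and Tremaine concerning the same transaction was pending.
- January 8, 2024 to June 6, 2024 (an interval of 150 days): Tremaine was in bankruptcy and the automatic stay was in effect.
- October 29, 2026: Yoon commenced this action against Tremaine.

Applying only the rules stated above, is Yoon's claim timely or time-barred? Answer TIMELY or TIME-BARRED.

The limitation period began to run on August 8, 2021.
54 months from August 8, 2021 is February 8, 2026.
Because the pending related arbitration ran from September 19, 2022 to March 23, 2023, the deadline is extended by 185 days to August 12, 2026.
The period was tolled for 150 days by the automatic bankruptcy stay (January 8, 2024 to June 6, 2024), pushing the deadline to January 9, 2027.
The October 29, 2026 filing precedes the January 9, 2027 deadline; the claim is timely.

TIMELY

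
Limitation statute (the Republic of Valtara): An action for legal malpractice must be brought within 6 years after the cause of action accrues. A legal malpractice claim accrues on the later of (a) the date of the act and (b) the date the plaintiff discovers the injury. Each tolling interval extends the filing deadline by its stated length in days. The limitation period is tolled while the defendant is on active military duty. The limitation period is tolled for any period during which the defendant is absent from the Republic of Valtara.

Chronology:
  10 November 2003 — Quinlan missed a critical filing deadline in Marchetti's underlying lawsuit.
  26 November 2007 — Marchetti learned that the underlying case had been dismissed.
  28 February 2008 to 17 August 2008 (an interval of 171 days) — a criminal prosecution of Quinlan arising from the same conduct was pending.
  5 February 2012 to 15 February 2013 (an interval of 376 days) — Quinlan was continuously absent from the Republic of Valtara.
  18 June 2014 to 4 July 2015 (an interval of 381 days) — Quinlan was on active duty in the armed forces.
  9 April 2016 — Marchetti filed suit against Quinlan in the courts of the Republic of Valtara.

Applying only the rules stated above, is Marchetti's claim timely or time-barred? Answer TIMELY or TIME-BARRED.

The claim accrued on 26 November 2007 — the later of the 10 November 2003 act and the 26 November 2007 discovery.
6 years from 26 November 2007 is 26 November 2013.
The defendant's absence from the jurisdiction from 5 February 2012 to 15 February 2013 tolled the period for 376 days, extending the deadline to 7 December 2014.
The defendant's active military service from 18 June 2014 to 4 July 2015 tolled the period for 381 days, extending the deadline to 23 December 2015.
The pending criminal prosecution from 28 February 2008 to 17 August 2008 does not toll the period, because no stated rule makes a criminal prosecution a tolling event.
The 9 April 2016 filing falls after the 23 December 2015 deadline; the claim is time-barred.

TIME-BARRED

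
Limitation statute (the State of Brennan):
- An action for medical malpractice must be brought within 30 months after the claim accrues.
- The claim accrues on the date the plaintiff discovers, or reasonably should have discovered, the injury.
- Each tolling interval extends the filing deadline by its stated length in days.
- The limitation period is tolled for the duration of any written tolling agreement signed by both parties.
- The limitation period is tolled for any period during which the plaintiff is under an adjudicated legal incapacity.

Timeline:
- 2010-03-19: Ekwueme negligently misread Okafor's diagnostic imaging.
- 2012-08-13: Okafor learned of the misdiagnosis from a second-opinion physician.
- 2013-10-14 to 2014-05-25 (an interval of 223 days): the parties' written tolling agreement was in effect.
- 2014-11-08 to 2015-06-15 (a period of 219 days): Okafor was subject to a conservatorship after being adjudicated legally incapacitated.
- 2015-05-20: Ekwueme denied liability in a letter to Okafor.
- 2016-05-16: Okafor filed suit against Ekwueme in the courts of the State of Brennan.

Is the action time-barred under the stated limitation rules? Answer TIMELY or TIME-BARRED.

TIME-BARRED

The claim did not accrue until Okafor discovered the injury on 2012-08-13; the 2010-03-19 act date does not start the clock under the stated rule.
The untolled deadline — 30 months after 2012-08-13 — is 2015-02-13.
Because the written tolling agreement ran from 2013-10-14 to 2014-05-25, the deadline is extended by 223 days to 2015-09-24.
Because the plaintiff's legal incapacity ran from 2014-11-08 to 2015-06-15, the deadline is extended by 219 days to 2016-04-30.
None of the other events listed affects the running of the period under the stated rules.
Filing on 2016-05-16 missed the 2016-04-30 deadline — the action is time-barred.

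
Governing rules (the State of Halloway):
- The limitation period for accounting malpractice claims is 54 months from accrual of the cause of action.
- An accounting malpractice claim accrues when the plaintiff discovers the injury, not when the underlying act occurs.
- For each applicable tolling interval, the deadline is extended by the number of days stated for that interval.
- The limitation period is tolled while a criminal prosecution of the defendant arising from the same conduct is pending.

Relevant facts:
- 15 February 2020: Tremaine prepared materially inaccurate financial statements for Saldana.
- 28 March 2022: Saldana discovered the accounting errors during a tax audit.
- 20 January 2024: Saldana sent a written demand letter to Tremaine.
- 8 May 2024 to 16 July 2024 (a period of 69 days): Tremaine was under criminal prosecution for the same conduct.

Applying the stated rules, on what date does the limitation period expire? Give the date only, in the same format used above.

6 December 2026

Accrual is tied to discovery, so the period began on 28 March 2022 rather than on 15 February 2020 when the act occurred.
The untolled deadline — 54 months after 28 March 2022 — is 28 September 2026.
The pending criminal prosecution from 8 May 2024 to 16 July 2024 tolled the period for 69 days, extending the deadline to 6 December 2026.
None of the other events listed affects the running of the period under the stated rules.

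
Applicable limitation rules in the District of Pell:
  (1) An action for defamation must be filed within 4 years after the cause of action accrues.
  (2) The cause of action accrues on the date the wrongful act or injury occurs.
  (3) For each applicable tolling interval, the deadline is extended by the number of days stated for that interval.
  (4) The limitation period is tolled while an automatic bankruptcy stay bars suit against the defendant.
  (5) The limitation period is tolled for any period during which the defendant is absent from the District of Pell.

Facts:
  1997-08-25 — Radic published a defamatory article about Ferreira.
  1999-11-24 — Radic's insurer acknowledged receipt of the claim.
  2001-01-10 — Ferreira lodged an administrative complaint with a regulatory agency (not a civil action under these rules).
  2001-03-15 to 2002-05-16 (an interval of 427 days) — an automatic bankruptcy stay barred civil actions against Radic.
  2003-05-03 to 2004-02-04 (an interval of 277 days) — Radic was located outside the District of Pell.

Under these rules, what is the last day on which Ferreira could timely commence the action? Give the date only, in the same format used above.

The cause of action accrued on 1997-08-25, the date of the act.
4 years from 1997-08-25 is 2001-08-25.
The automatic bankruptcy stay from 2001-03-15 to 2002-05-16 tolled the period for 427 days, extending the deadline to 2002-10-26.
The defendant's absence from the jurisdiction starting 2003-05-03 came too late — the period had run on 2002-10-26 — and so does not extend the deadline.
Nothing else in the chronology tolls or restarts the period.

2002-10-26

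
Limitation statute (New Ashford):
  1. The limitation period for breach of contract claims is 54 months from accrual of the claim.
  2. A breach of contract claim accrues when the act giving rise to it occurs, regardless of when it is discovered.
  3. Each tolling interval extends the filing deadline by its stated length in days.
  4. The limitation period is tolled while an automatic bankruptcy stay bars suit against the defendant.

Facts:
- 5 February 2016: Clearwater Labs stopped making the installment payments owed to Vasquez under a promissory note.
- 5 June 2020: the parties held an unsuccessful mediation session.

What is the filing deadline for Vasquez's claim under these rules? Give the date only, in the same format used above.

The limitation period began to run on 5 February 2016.
54 months from 5 February 2016 is 5 August 2020.
Nothing else in the chronology tolls or restarts the period.

5 August 2020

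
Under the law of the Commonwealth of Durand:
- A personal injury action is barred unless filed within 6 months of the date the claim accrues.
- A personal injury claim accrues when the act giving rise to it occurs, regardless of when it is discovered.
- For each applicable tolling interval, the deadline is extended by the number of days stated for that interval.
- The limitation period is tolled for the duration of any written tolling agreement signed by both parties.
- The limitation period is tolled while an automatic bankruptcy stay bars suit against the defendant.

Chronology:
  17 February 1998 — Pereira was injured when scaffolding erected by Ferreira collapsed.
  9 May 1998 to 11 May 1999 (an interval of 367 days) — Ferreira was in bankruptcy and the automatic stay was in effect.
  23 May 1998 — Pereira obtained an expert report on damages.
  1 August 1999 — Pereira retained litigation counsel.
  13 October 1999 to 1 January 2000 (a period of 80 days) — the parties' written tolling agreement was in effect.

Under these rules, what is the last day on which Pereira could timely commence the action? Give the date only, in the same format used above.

The claim accrued on 17 February 1998, when the wrongful act occurred.
6 months from 17 February 1998 is 17 August 1998.
The period was tolled for 367 days by the automatic bankruptcy stay (9 May 1998 to 11 May 1999), pushing the deadline to 19 August 1999.
The written tolling agreement starting 13 October 1999 came too late — the period had run on 19 August 1999 — and so does not extend the deadline.
Nothing else in the chronology tolls or restarts the period.

19 August 1999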